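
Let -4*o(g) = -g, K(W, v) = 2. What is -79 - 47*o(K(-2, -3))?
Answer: -205/2 ≈ -102.50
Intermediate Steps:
o(g) = g/4 (o(g) = -(-1)*g/4 = g/4)
-79 - 47*o(K(-2, -3)) = -79 - 47*2/4 = -79 - 47*1/2 = -79 - 47/2 = -205/2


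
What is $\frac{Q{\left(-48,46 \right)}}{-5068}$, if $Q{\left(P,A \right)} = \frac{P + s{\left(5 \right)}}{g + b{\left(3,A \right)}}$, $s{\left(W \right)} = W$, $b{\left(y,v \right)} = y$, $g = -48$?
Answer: $- \frac{43}{228060} \approx -0.00018855$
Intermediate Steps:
$Q{\left(P,A \right)} = - \frac{1}{9} - \frac{P}{45}$ ($Q{\left(P,A \right)} = \frac{P + 5}{-48 + 3} = \frac{5 + P}{-45} = \left(5 + P\right) \left(- \frac{1}{45}\right) = - \frac{1}{9} - \frac{P}{45}$)
$\frac{Q{\left(-48,46 \right)}}{-5068} = \frac{- \frac{1}{9} - - \frac{16}{15}}{-5068} = \left(- \frac{1}{9} + \frac{16}{15}\right) \left(- \frac{1}{5068}\right) = \frac{43}{45} \left(- \frac{1}{5068}\right) = - \frac{43}{228060}$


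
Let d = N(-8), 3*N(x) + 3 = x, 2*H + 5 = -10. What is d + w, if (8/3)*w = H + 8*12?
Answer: 1417/48 ≈ 29.521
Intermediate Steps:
H = -15/2 (H = -5/2 + (1/2)*(-10) = -5/2 - 5 = -15/2 ≈ -7.5000)
N(x) = -1 + x/3
d = -11/3 (d = -1 + (1/3)*(-8) = -1 - 8/3 = -11/3 ≈ -3.6667)
w = 531/16 (w = 3*(-15/2 + 8*12)/8 = 3*(-15/2 + 96)/8 = (3/8)*(177/2) = 531/16 ≈ 33.188)
d + w = -11/3 + 531/16 = 1417/48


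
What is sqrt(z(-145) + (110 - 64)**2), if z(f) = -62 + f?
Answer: sqrt(1909) ≈ 43.692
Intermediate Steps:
sqrt(z(-145) + (110 - 64)**2) = sqrt((-62 - 145) + (110 - 64)**2) = sqrt(-207 + 46**2) = sqrt(-207 + 2116) = sqrt(1909)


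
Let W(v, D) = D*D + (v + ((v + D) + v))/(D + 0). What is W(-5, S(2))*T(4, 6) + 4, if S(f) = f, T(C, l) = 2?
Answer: -1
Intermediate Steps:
W(v, D) = D² + (D + 3*v)/D (W(v, D) = D² + (v + ((D + v) + v))/D = D² + (v + (D + 2*v))/D = D² + (D + 3*v)/D)
W(-5, S(2))*T(4, 6) + 4 = ((2 + 2³ + 3*(-5))/2)*2 + 4 = ((2 + 8 - 15)/2)*2 + 4 = ((½)*(-5))*2 + 4 = -5/2*2 + 4 = -5 + 4 = -1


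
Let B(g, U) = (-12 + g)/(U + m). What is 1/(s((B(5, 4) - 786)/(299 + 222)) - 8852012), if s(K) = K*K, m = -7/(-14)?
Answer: -21986721/194626667892908 ≈ -1.1297e-7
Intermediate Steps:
m = ½ (m = -7*(-1/14) = ½ ≈ 0.50000)
B(g, U) = (-12 + g)/(½ + U) (B(g, U) = (-12 + g)/(U + ½) = (-12 + g)/(½ + U))
s(K) = K²
1/(s((B(5, 4) - 786)/(299 + 222)) - 8852012) = 1/(((2*(-12 + 5)/(1 + 2*4) - 786)/(299 + 222))² - 8852012) = 1/(((2*(-7)/(1 + 8) - 786)/521)² - 8852012) = 1/(((2*(-7)/9 - 786)*(1/521))² - 8852012) = 1/(((2*(⅑)*(-7) - 786)*(1/521))² - 8852012) = 1/(((-14/9 - 786)*(1/521))² - 8852012) = 1/((-7088/9*1/521)² - 8852012) = 1/((-7088/4689)² - 8852012) = 1/(50239744/21986721 - 8852012) = 1/(-194626667892908/21986721) = -21986721/194626667892908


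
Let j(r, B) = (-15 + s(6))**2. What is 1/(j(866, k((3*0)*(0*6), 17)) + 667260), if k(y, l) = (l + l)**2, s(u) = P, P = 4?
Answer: 1/667381 ≈ 1.4984e-6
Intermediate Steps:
s(u) = 4
k(y, l) = 4*l**2 (k(y, l) = (2*l)**2 = 4*l**2)
j(r, B) = 121 (j(r, B) = (-15 + 4)**2 = (-11)**2 = 121)
1/(j(866, k((3*0)*(0*6), 17)) + 667260) = 1/(121 + 667260) = 1/667381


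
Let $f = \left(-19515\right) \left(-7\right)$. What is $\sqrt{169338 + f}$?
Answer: $\sqrt{305943} \approx 553.12$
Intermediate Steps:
$f = 136605$
$\sqrt{169338 + f} = \sqrt{169338 + 136605} = \sqrt{305943}$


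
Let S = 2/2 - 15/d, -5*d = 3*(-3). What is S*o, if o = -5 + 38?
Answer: -242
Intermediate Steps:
d = 9/5 (d = -3*(-3)/5 = -⅕*(-9) = 9/5 ≈ 1.8000)
o = 33
S = -22/3 (S = 2/2 - 15/9/5 = 2*(½) - 15*5/9 = 1 - 25/3 = -22/3 ≈ -7.3333)
S*o = -22/3*33 = -242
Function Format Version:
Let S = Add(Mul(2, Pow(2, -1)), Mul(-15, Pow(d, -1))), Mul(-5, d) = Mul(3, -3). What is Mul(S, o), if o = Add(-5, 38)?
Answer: -242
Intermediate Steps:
d = Rational(9, 5) (d = Mul(Rational(-1, 5), Mul(3, -3)) = Mul(Rational(-1, 5), -9) = Rational(9, 5) ≈ 1.8000)
o = 33
S = Rational(-22, 3) (S = Add(Mul(2, Pow(2, -1)), Mul(-15, Pow(Rational(9, 5), -1))) = Add(Mul(2, Rational(1, 2)), Mul(-15, Rational(5, 9))) = Add(1, Rational(-25, 3)) = Rational(-22, 3) ≈ -7.3333)
Mul(S, o) = Mul(Rational(-22, 3), 33) = -242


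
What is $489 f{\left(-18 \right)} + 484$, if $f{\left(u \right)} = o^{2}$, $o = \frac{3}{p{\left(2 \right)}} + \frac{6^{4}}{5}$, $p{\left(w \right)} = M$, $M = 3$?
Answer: $\frac{827693989}{25} \approx 3.3108 \cdot 10^{7}$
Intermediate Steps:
$p{\left(w \right)} = 3$
$o = \frac{1301}{5}$ ($o = \frac{3}{3} + \frac{6^{4}}{5} = 3 \cdot \frac{1}{3} + 1296 \cdot \frac{1}{5} = 1 + \frac{1296}{5} = \frac{1301}{5} \approx 260.2$)
$f{\left(u \right)} = \frac{1692601}{25}$ ($f{\left(u \right)} = \left(\frac{1301}{5}\right)^{2} = \frac{1692601}{25}$)
$489 f{\left(-18 \right)} + 484 = 489 \cdot \frac{1692601}{25} + 484 = \frac{827681889}{25} + 484 = \frac{827693989}{25}$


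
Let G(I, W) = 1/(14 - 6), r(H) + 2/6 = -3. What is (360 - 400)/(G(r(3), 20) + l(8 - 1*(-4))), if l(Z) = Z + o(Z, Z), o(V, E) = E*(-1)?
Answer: -320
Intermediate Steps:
r(H) = -10/3 (r(H) = -⅓ - 3 = -10/3)
o(V, E) = -E
l(Z) = 0 (l(Z) = Z - Z = 0)
G(I, W) = ⅛ (G(I, W) = 1/8 = ⅛)
(360 - 400)/(G(r(3), 20) + l(8 - 1*(-4))) = (360 - 400)/(⅛ + 0) = -40/⅛ = -40*8 = -320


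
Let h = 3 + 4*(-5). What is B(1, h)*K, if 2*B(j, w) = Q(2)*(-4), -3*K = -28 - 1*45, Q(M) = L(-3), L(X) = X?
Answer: 146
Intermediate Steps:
Q(M) = -3
h = -17 (h = 3 - 20 = -17)
K = 73/3 (K = -(-28 - 1*45)/3 = -(-28 - 45)/3 = -1/3*(-73) = 73/3 ≈ 24.333)
B(j, w) = 6 (B(j, w) = (-3*(-4))/2 = (1/2)*12 = 6)
B(1, h)*K = 6*(73/3) = 146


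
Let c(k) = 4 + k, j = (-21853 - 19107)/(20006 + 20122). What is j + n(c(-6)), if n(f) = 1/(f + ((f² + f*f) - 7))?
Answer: -1267/627 ≈ -2.0207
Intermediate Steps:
j = -640/627 (j = -40960/40128 = -40960*1/40128 = -640/627 ≈ -1.0207)
n(f) = 1/(-7 + f + 2*f²) (n(f) = 1/(f + ((f² + f²) - 7)) = 1/(f + (2*f² - 7)) = 1/(f + (-7 + 2*f²)) = 1/(-7 + f + 2*f²))
j + n(c(-6)) = -640/627 + 1/(-7 + (4 - 6) + 2*(4 - 6)²) = -640/627 + 1/(-7 - 2 + 2*(-2)²) = -640/627 + 1/(-7 - 2 + 2*4) = -640/627 + 1/(-7 - 2 + 8) = -640/627 + 1/(-1) = -640/627 - 1 = -1267/627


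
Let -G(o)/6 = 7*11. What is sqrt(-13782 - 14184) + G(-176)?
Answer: -462 + I*sqrt(27966) ≈ -462.0 + 167.23*I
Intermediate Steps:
G(o) = -462 (G(o) = -42*11 = -6*77 = -462)
sqrt(-13782 - 14184) + G(-176) = sqrt(-13782 - 14184) - 462 = sqrt(-27966) - 462 = I*sqrt(27966) - 462 = -462 + I*sqrt(27966)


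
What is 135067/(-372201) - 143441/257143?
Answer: -88120417222/95708881743 ≈ -0.92071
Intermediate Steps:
135067/(-372201) - 143441/257143 = 135067*(-1/372201) - 143441*1/257143 = -135067/372201 - 143441/257143 = -88120417222/95708881743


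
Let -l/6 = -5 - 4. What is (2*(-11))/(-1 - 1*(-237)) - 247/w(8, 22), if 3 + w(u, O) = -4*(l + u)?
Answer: 26385/29618 ≈ 0.89084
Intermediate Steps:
l = 54 (l = -6*(-5 - 4) = -6*(-9) = 54)
w(u, O) = -219 - 4*u (w(u, O) = -3 - 4*(54 + u) = -3 + (-216 - 4*u) = -219 - 4*u)
(2*(-11))/(-1 - 1*(-237)) - 247/w(8, 22) = (2*(-11))/(-1 - 1*(-237)) - 247/(-219 - 4*8) = -22/(-1 + 237) - 247/(-219 - 32) = -22/236 - 247/(-251) = -22*1/236 - 247*(-1/251) = -11/118 + 247/251 = 26385/29618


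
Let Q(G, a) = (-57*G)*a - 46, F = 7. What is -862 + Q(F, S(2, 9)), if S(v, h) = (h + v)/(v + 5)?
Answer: -1535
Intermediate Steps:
S(v, h) = (h + v)/(5 + v)
Q(G, a) = -46 - 57*G*a (Q(G, a) = -57*G*a - 46 = -46 - 57*G*a)
-862 + Q(F, S(2, 9)) = -862 + (-46 - 57*7*(9 + 2)/(5 + 2)) = -862 + (-46 - 57*7*11/7) = -862 + (-46 - 627) = -862 - 673 = -1535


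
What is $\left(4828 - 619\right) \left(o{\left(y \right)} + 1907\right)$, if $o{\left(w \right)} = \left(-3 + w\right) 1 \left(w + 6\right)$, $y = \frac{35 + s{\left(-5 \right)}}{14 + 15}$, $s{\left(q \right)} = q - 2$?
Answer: $\frac{6700176621}{841} \approx 7.9669 \cdot 10^{6}$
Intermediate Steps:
$s{\left(q \right)} = -2 + q$ ($s{\left(q \right)} = q - 2 = -2 + q$)
$y = \frac{28}{29}$ ($y = \frac{35 - 7}{14 + 15} = \frac{35 - 7}{29} = 28 \cdot \frac{1}{29} = \frac{28}{29} \approx 0.96552$)
$o{\left(w \right)} = \left(-3 + w\right) \left(6 + w\right)$
$\left(4828 - 619\right) \left(o{\left(y \right)} + 1907\right) = \left(4828 - 619\right) \left(\left(-18 + \left(\frac{28}{29}\right)^{2} + 3 \cdot \frac{28}{29}\right) + 1907\right) = 4209 \left(\left(-18 + \frac{784}{841} + \frac{84}{29}\right) + 1907\right) = 4209 \left(- \frac{11918}{841} + 1907\right) = 4209 \cdot \frac{1591869}{841} = \frac{6700176621}{841}$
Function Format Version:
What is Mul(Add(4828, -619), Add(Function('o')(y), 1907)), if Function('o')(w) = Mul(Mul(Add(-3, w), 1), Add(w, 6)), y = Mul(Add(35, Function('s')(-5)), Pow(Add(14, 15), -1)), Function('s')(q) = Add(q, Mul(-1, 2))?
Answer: Rational(6700176621, 841) ≈ 7.9669e+6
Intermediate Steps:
Function('s')(q) = Add(-2, q) (Function('s')(q) = Add(q, -2) = Add(-2, q))
y = Rational(28, 29) (y = Mul(Add(35, Add(-2, -5)), Pow(Add(14, 15), -1)) = Mul(Add(35, -7), Pow(29, -1)) = Mul(28, Rational(1, 29)) = Rational(28, 29) ≈ 0.96552)
Function('o')(w) = Mul(Add(-3, w), Add(6, w))
Mul(Add(4828, -619), Add(Function('o')(y), 1907)) = Mul(Add(4828, -619), Add(Add(-18, Pow(Rational(28, 29), 2), Mul(3, Rational(28, 29))), 1907)) = Mul(4209, Add(Add(-18, Rational(784, 841), Rational(84, 29)), 1907)) = Mul(4209, Add(Rational(-11918, 841), 1907)) = Mul(4209, Rational(1591869, 841)) = Rational(6700176621, 841)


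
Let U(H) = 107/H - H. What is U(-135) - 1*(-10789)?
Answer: 1474633/135 ≈ 10923.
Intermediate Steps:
U(H) = -H + 107/H
U(-135) - 1*(-10789) = (-1*(-135) + 107/(-135)) - 1*(-10789) = (135 + 107*(-1/135)) + 10789 = (135 - 107/135) + 10789 = 18118/135 + 10789 = 1474633/135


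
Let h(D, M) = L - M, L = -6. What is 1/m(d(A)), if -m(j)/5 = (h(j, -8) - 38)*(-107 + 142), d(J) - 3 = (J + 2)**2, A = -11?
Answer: 1/6300 ≈ 0.00015873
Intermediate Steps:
h(D, M) = -6 - M
d(J) = 3 + (2 + J)**2 (d(J) = 3 + (J + 2)**2 = 3 + (2 + J)**2)
m(j) = 6300 (m(j) = -5*((-6 - 1*(-8)) - 38)*(-107 + 142) = -5*((-6 + 8) - 38)*35 = -5*(2 - 38)*35 = -(-180)*35 = -5*(-1260) = 6300)
1/m(d(A)) = 1/6300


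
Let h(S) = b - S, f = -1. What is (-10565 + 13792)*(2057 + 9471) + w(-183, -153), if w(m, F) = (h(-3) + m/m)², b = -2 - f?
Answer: 37200865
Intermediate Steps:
b = -1 (b = -2 - 1*(-1) = -2 + 1 = -1)
h(S) = -1 - S
w(m, F) = 9 (w(m, F) = ((-1 - 1*(-3)) + m/m)² = ((-1 + 3) + 1)² = (2 + 1)² = 3² = 9)
(-10565 + 13792)*(2057 + 9471) + w(-183, -153) = (-10565 + 13792)*(2057 + 9471) + 9 = 3227*11528 + 9 = 37200856 + 9 = 37200865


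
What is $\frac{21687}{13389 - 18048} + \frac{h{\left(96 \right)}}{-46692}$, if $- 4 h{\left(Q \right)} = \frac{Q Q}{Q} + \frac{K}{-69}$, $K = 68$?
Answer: $- \frac{23287470925}{5003374644} \approx -4.6544$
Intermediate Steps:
$h{\left(Q \right)} = \frac{17}{69} - \frac{Q}{4}$ ($h{\left(Q \right)} = - \frac{\frac{Q Q}{Q} + \frac{68}{-69}}{4} = - \frac{\frac{Q^{2}}{Q} + 68 \left(- \frac{1}{69}\right)}{4} = - \frac{Q - \frac{68}{69}}{4} = - \frac{- \frac{68}{69} + Q}{4} = \frac{17}{69} - \frac{Q}{4}$)
$\frac{21687}{13389 - 18048} + \frac{h{\left(96 \right)}}{-46692} = \frac{21687}{13389 - 18048} + \frac{\frac{17}{69} - 24}{-46692} = \frac{21687}{13389 - 18048} + \left(\frac{17}{69} - 24\right) \left(- \frac{1}{46692}\right) = \frac{21687}{-4659} - - \frac{1639}{3221748} = 21687 \left(- \frac{1}{4659}\right) + \frac{1639}{3221748} = - \frac{7229}{1553} + \frac{1639}{3221748} = - \frac{23287470925}{5003374644}$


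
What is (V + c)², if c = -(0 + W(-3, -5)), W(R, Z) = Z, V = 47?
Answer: 2704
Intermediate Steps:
c = 5 (c = -(0 - 5) = -1*(-5) = 5)
(V + c)² = (47 + 5)² = 52² = 2704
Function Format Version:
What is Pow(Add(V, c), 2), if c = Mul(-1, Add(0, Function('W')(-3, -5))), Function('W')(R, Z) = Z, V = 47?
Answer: 2704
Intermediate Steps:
c = 5 (c = Mul(-1, Add(0, -5)) = Mul(-1, -5) = 5)
Pow(Add(V, c), 2) = Pow(Add(47, 5), 2) = Pow(52, 2) = 2704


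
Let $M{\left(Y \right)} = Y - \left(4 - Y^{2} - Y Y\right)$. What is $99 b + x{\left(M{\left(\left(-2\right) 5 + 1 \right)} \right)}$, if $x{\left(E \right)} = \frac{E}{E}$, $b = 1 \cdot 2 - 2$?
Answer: $1$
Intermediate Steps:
$b = 0$ ($b = 2 - 2 = 0$)
$M{\left(Y \right)} = -4 + Y + 2 Y^{2}$ ($M{\left(Y \right)} = Y + \left(\left(Y^{2} + Y^{2}\right) - 4\right) = Y + \left(2 Y^{2} - 4\right) = Y + \left(-4 + 2 Y^{2}\right) = -4 + Y + 2 Y^{2}$)
$x{\left(E \right)} = 1$
$99 b + x{\left(M{\left(\left(-2\right) 5 + 1 \right)} \right)} = 99 \cdot 0 + 1 = 0 + 1 = 1$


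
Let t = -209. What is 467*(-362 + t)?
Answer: -266657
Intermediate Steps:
467*(-362 + t) = 467*(-362 - 209) = 467*(-571) = -266657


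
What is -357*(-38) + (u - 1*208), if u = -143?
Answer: 13215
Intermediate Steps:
-357*(-38) + (u - 1*208) = -357*(-38) + (-143 - 1*208) = 13566 + (-143 - 208) = 13566 - 351 = 13215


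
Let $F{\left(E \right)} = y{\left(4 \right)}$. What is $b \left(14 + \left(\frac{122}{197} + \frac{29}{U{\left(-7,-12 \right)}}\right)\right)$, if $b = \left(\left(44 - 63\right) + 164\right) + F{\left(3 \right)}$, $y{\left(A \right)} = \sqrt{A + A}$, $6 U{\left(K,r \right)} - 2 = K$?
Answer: $- \frac{576462}{197} - \frac{39756 \sqrt{2}}{985} \approx -2983.3$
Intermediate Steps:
$U{\left(K,r \right)} = \frac{1}{3} + \frac{K}{6}$
$y{\left(A \right)} = \sqrt{2} \sqrt{A}$ ($y{\left(A \right)} = \sqrt{2 A} = \sqrt{2} \sqrt{A}$)
$F{\left(E \right)} = 2 \sqrt{2}$ ($F{\left(E \right)} = \sqrt{2} \sqrt{4} = \sqrt{2} \cdot 2 = 2 \sqrt{2}$)
$b = 145 + 2 \sqrt{2}$ ($b = \left(\left(44 - 63\right) + 164\right) + 2 \sqrt{2} = \left(-19 + 164\right) + 2 \sqrt{2} = 145 + 2 \sqrt{2} \approx 147.83$)
$b \left(14 + \left(\frac{122}{197} + \frac{29}{U{\left(-7,-12 \right)}}\right)\right) = \left(145 + 2 \sqrt{2}\right) \left(14 + \left(\frac{122}{197} + \frac{29}{\frac{1}{3} + \frac{1}{6} \left(-7\right)}\right)\right) = \left(145 + 2 \sqrt{2}\right) \left(14 + \left(122 \cdot \frac{1}{197} + \frac{29}{\frac{1}{3} - \frac{7}{6}}\right)\right) = \left(145 + 2 \sqrt{2}\right) \left(14 + \left(\frac{122}{197} + \frac{29}{- \frac{5}{6}}\right)\right) = \left(145 + 2 \sqrt{2}\right) \left(14 + \left(\frac{122}{197} + 29 \left(- \frac{6}{5}\right)\right)\right) = \left(145 + 2 \sqrt{2}\right) \left(14 + \left(\frac{122}{197} - \frac{174}{5}\right)\right) = \left(145 + 2 \sqrt{2}\right) \left(14 - \frac{33668}{985}\right) = \left(145 + 2 \sqrt{2}\right) \left(- \frac{19878}{985}\right) = - \frac{576462}{197} - \frac{39756 \sqrt{2}}{985}$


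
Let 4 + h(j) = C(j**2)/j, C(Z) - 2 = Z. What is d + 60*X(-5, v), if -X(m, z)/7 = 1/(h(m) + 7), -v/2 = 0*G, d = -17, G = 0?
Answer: 158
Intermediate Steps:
C(Z) = 2 + Z
h(j) = -4 + (2 + j**2)/j
v = 0 (v = -0*0 = -2*0 = 0)
X(m, z) = -7/(3 + m + 2/m) (X(m, z) = -7/((-4 + m + 2/m) + 7) = -7/(3 + m + 2/m))
d + 60*X(-5, v) = -17 + 60*(-7*(-5)/(2 + (-5)**2 + 3*(-5))) = -17 + 60*(-7*(-5)/(2 + 25 - 15)) = -17 + 60*(-7*(-5)/12) = -17 + 60*(-7*(-5)*1/12) = -17 + 60*(35/12) = -17 + 175 = 158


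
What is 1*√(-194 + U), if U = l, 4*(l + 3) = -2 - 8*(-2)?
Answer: 3*I*√86/2 ≈ 13.91*I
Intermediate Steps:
l = ½ (l = -3 + (-2 - 8*(-2))/4 = -3 + (-2 + 16)/4 = -3 + (¼)*14 = -3 + 7/2 = ½ ≈ 0.50000)
U = ½ ≈ 0.50000
1*√(-194 + U) = 1*√(-194 + ½) = 1*√(-387/2) = 1*(3*I*√86/2) = 3*I*√86/2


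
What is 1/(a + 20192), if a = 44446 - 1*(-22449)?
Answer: 1/87087 ≈ 1.1483e-5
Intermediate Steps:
a = 66895 (a = 44446 + 22449 = 66895)
1/(a + 20192) = 1/(66895 + 20192) = 1/87087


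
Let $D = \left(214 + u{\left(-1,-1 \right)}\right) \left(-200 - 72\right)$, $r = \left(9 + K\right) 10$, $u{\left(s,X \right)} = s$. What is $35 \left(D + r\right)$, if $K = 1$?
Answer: $-2024260$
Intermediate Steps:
$r = 100$ ($r = \left(9 + 1\right) 10 = 10 \cdot 10 = 100$)
$D = -57936$ ($D = \left(214 - 1\right) \left(-200 - 72\right) = 213 \left(-272\right) = -57936$)
$35 \left(D + r\right) = 35 \left(-57936 + 100\right) = 35 \left(-57836\right) = -2024260$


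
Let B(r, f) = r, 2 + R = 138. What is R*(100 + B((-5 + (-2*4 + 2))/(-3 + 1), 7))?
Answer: 14348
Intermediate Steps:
R = 136 (R = -2 + 138 = 136)
R*(100 + B((-5 + (-2*4 + 2))/(-3 + 1), 7)) = 136*(100 + (-5 + (-2*4 + 2))/(-3 + 1)) = 136*(100 + (-5 + (-8 + 2))/(-2)) = 136*(100 + (-5 - 6)*(-½)) = 136*(100 - 11*(-½)) = 136*(100 + 11/2) = 136*(211/2) = 14348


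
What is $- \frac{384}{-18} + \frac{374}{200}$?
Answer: $\frac{6961}{300} \approx 23.203$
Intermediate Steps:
$- \frac{384}{-18} + \frac{374}{200} = \left(-384\right) \left(- \frac{1}{18}\right) + 374 \cdot \frac{1}{200} = \frac{64}{3} + \frac{187}{100} = \frac{6961}{300}$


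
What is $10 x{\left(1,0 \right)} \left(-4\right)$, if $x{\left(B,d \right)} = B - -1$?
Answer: $-80$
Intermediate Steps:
$x{\left(B,d \right)} = 1 + B$ ($x{\left(B,d \right)} = B + 1 = 1 + B$)
$10 x{\left(1,0 \right)} \left(-4\right) = 10 \left(1 + 1\right) \left(-4\right) = 10 \cdot 2 \left(-4\right) = 20 \left(-4\right) = -80$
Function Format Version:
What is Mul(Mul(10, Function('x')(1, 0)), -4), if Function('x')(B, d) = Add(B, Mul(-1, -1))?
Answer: -80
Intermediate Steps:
Function('x')(B, d) = Add(1, B) (Function('x')(B, d) = Add(B, 1) = Add(1, B))
Mul(Mul(10, Function('x')(1, 0)), -4) = Mul(Mul(10, Add(1, 1)), -4) = Mul(Mul(10, 2), -4) = Mul(20, -4) = -80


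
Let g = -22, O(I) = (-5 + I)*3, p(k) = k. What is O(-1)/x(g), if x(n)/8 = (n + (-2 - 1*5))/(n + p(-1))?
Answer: -207/116 ≈ -1.7845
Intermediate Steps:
O(I) = -15 + 3*I
x(n) = 8*(-7 + n)/(-1 + n) (x(n) = 8*((n + (-2 - 1*5))/(n - 1)) = 8*((n + (-2 - 5))/(-1 + n)) = 8*((n - 7)/(-1 + n)) = 8*((-7 + n)/(-1 + n)) = 8*(-7 + n)/(-1 + n))
O(-1)/x(g) = (-15 + 3*(-1))/((8*(-7 - 22)/(-1 - 22))) = (-15 - 3)/((8*(-29)/(-23))) = -18/(8*(-1/23)*(-29)) = -18/(232/23) = (23/232)*(-18) = -207/116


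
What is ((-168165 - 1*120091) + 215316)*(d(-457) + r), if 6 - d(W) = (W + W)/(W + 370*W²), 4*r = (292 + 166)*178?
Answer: -251440040438300/169089 ≈ -1.4870e+9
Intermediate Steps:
r = 20381 (r = ((292 + 166)*178)/4 = (458*178)/4 = (¼)*81524 = 20381)
d(W) = 6 - 2*W/(W + 370*W²) (d(W) = 6 - (W + W)/(W + 370*W²) = 6 - 2*W/(W + 370*W²))
((-168165 - 1*120091) + 215316)*(d(-457) + r) = ((-168165 - 1*120091) + 215316)*(4*(1 + 555*(-457))/(1 + 370*(-457)) + 20381) = ((-168165 - 120091) + 215316)*(4*(1 - 253635)/(1 - 169090) + 20381) = (-288256 + 215316)*(4*(-253634)/(-169089) + 20381) = -72940*(4*(-1/169089)*(-253634) + 20381) = -72940*(1014536/169089 + 20381) = -72940*3447217445/169089 = -251440040438300/169089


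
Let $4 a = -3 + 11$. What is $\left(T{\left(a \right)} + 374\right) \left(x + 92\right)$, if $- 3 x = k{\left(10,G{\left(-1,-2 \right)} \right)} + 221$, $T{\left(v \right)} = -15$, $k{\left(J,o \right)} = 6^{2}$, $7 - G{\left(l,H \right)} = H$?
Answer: $\frac{6821}{3} \approx 2273.7$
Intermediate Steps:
$G{\left(l,H \right)} = 7 - H$
$a = 2$ ($a = \frac{-3 + 11}{4} = \frac{1}{4} \cdot 8 = 2$)
$k{\left(J,o \right)} = 36$
$x = - \frac{257}{3}$ ($x = - \frac{36 + 221}{3} = \left(- \frac{1}{3}\right) 257 = - \frac{257}{3} \approx -85.667$)
$\left(T{\left(a \right)} + 374\right) \left(x + 92\right) = \left(-15 + 374\right) \left(- \frac{257}{3} + 92\right) = 359 \cdot \frac{19}{3} = \frac{6821}{3}$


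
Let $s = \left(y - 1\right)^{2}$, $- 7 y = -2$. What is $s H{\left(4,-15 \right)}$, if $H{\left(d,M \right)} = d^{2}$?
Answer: $\frac{400}{49} \approx 8.1633$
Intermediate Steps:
$y = \frac{2}{7}$ ($y = \left(- \frac{1}{7}\right) \left(-2\right) = \frac{2}{7} \approx 0.28571$)
$s = \frac{25}{49}$ ($s = \left(\frac{2}{7} - 1\right)^{2} = \left(- \frac{5}{7}\right)^{2} = \frac{25}{49} \approx 0.5102$)
$s H{\left(4,-15 \right)} = \frac{25 \cdot 4^{2}}{49} = \frac{25}{49} \cdot 16 = \frac{400}{49}$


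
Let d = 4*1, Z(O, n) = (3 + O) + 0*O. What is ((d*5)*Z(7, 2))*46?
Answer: 9200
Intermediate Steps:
Z(O, n) = 3 + O (Z(O, n) = (3 + O) + 0 = 3 + O)
d = 4
((d*5)*Z(7, 2))*46 = ((4*5)*(3 + 7))*46 = (20*10)*46 = 200*46 = 9200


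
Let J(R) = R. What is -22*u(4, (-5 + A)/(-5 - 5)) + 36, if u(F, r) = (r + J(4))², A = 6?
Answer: -14931/50 ≈ -298.62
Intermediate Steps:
u(F, r) = (4 + r)² (u(F, r) = (r + 4)² = (4 + r)²)
-22*u(4, (-5 + A)/(-5 - 5)) + 36 = -22*(4 + (-5 + 6)/(-5 - 5))² + 36 = -22*(4 + 1/(-10))² + 36 = -22*(4 + 1*(-⅒))² + 36 = -22*(4 - ⅒)² + 36 = -22*(39/10)² + 36 = -22*1521/100 + 36 = -16731/50 + 36 = -14931/50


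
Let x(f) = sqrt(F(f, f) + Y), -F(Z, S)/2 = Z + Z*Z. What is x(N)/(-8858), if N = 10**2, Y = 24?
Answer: -2*I*sqrt(1261)/4429 ≈ -0.016035*I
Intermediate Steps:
F(Z, S) = -2*Z - 2*Z**2 (F(Z, S) = -2*(Z + Z*Z) = -2*(Z + Z**2) = -2*Z - 2*Z**2)
N = 100
x(f) = sqrt(24 - 2*f*(1 + f)) (x(f) = sqrt(-2*f*(1 + f) + 24) = sqrt(24 - 2*f*(1 + f)))
x(N)/(-8858) = (sqrt(2)*sqrt(12 - 1*100*(1 + 100)))/(-8858) = (sqrt(2)*sqrt(12 - 1*100*101))*(-1/8858) = (sqrt(2)*sqrt(12 - 10100))*(-1/8858) = (sqrt(2)*sqrt(-10088))*(-1/8858) = (sqrt(2)*(2*I*sqrt(2522)))*(-1/8858) = (4*I*sqrt(1261))*(-1/8858) = -2*I*sqrt(1261)/4429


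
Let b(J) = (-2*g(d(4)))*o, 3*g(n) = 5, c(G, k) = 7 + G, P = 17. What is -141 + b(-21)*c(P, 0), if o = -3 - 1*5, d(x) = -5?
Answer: 499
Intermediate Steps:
g(n) = 5/3 (g(n) = (⅓)*5 = 5/3)
o = -8 (o = -3 - 5 = -8)
b(J) = 80/3 (b(J) = -2*5/3*(-8) = -10/3*(-8) = 80/3)
-141 + b(-21)*c(P, 0) = -141 + 80*(7 + 17)/3 = -141 + (80/3)*24 = -141 + 640 = 499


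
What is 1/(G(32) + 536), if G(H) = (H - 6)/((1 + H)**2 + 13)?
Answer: 551/295349 ≈ 0.0018656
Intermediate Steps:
G(H) = (-6 + H)/(13 + (1 + H)**2)
1/(G(32) + 536) = 1/((-6 + 32)/(13 + (1 + 32)**2) + 536) = 1/(26/(13 + 33**2) + 536) = 1/(26/(13 + 1089) + 536) = 1/(26/1102 + 536) = 1/((1/1102)*26 + 536) = 1/(13/551 + 536) = 1/(295349/551) = 551/295349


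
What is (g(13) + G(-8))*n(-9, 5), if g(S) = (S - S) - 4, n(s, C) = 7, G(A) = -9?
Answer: -91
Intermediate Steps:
g(S) = -4 (g(S) = 0 - 4 = -4)
(g(13) + G(-8))*n(-9, 5) = (-4 - 9)*7 = -13*7 = -91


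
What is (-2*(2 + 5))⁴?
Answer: 38416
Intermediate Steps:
(-2*(2 + 5))⁴ = (-2*7)⁴ = (-14)⁴ = 38416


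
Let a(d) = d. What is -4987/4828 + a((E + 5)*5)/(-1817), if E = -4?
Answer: -9085519/8772476 ≈ -1.0357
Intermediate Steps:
-4987/4828 + a((E + 5)*5)/(-1817) = -4987/4828 + ((-4 + 5)*5)/(-1817) = -4987*1/4828 + (1*5)*(-1/1817) = -4987/4828 + 5*(-1/1817) = -4987/4828 - 5/1817 = -9085519/8772476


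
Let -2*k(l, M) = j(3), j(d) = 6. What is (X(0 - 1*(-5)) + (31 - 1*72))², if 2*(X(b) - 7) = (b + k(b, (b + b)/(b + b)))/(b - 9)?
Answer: 18769/16 ≈ 1173.1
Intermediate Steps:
k(l, M) = -3 (k(l, M) = -½*6 = -3)
X(b) = 7 + (-3 + b)/(2*(-9 + b)) (X(b) = 7 + ((b - 3)/(b - 9))/2 = 7 + ((-3 + b)/(-9 + b))/2 = 7 + (-3 + b)/(2*(-9 + b)))
(X(0 - 1*(-5)) + (31 - 1*72))² = (3*(-43 + 5*(0 - 1*(-5)))/(2*(-9 + (0 - 1*(-5)))) + (31 - 1*72))² = (3*(-43 + 5*(0 + 5))/(2*(-9 + (0 + 5))) + (31 - 72))² = (3*(-43 + 5*5)/(2*(-9 + 5)) - 41)² = ((3/2)*(-43 + 25)/(-4) - 41)² = ((3/2)*(-¼)*(-18) - 41)² = (27/4 - 41)² = (-137/4)² = 18769/16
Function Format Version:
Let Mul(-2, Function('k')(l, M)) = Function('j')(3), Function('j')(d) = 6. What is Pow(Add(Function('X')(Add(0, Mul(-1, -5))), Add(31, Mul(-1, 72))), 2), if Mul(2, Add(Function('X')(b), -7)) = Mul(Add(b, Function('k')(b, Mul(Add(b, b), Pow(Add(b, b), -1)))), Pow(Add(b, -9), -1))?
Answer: Rational(18769, 16) ≈ 1173.1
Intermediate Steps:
Function('k')(l, M) = -3 (Function('k')(l, M) = Mul(Rational(-1, 2), 6) = -3)
Function('X')(b) = Add(7, Mul(Rational(1, 2), Pow(Add(-9, b), -1), Add(-3, b))) (Function('X')(b) = Add(7, Mul(Rational(1, 2), Mul(Add(b, -3), Pow(Add(b, -9), -1)))) = Add(7, Mul(Rational(1, 2), Mul(Add(-3, b), Pow(Add(-9, b), -1)))) = Add(7, Mul(Rational(1, 2), Mul(Pow(Add(-9, b), -1), Add(-3, b)))) = Add(7, Mul(Rational(1, 2), Pow(Add(-9, b), -1), Add(-3, b))))
Pow(Add(Function('X')(Add(0, Mul(-1, -5))), Add(31, Mul(-1, 72))), 2) = Pow(Add(Mul(Rational(3, 2), Pow(Add(-9, Add(0, Mul(-1, -5))), -1), Add(-43, Mul(5, Add(0, Mul(-1, -5))))), Add(31, Mul(-1, 72))), 2) = Pow(Add(Mul(Rational(3, 2), Pow(Add(-9, Add(0, 5)), -1), Add(-43, Mul(5, Add(0, 5)))), Add(31, -72)), 2) = Pow(Add(Mul(Rational(3, 2), Pow(Add(-9, 5), -1), Add(-43, Mul(5, 5))), -41), 2) = Pow(Add(Mul(Rational(3, 2), Pow(-4, -1), Add(-43, 25)), -41), 2) = Pow(Add(Mul(Rational(3, 2), Rational(-1, 4), -18), -41), 2) = Pow(Add(Rational(27, 4), -41), 2) = Pow(Rational(-137, 4), 2) = Rational(18769, 16)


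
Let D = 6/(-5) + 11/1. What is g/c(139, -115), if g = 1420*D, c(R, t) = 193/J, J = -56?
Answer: -779296/193 ≈ -4037.8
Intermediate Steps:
D = 49/5 (D = 6*(-1/5) + 11*1 = -6/5 + 11 = 49/5 ≈ 9.8000)
c(R, t) = -193/56 (c(R, t) = 193/(-56) = 193*(-1/56) = -193/56)
g = 13916 (g = 1420*(49/5) = 13916)
g/c(139, -115) = 13916/(-193/56) = 13916*(-56/193) = -779296/193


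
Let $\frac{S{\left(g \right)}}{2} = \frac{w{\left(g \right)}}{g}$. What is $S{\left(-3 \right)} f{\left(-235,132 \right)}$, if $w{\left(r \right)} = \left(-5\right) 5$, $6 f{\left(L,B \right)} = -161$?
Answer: $- \frac{4025}{9} \approx -447.22$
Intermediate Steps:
$f{\left(L,B \right)} = - \frac{161}{6}$ ($f{\left(L,B \right)} = \frac{1}{6} \left(-161\right) = - \frac{161}{6}$)
$w{\left(r \right)} = -25$
$S{\left(g \right)} = - \frac{50}{g}$ ($S{\left(g \right)} = 2 \left(- \frac{25}{g}\right) = - \frac{50}{g}$)
$S{\left(-3 \right)} f{\left(-235,132 \right)} = - \frac{50}{-3} \left(- \frac{161}{6}\right) = \left(-50\right) \left(- \frac{1}{3}\right) \left(- \frac{161}{6}\right) = \frac{50}{3} \left(- \frac{161}{6}\right) = - \frac{4025}{9}$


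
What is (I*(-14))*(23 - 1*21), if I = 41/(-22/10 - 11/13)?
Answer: 37310/99 ≈ 376.87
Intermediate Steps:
I = -2665/198 (I = 41/(-22*⅒ - 11*1/13) = 41/(-11/5 - 11/13) = 41/(-198/65) = 41*(-65/198) = -2665/198 ≈ -13.460)
(I*(-14))*(23 - 1*21) = (-2665/198*(-14))*(23 - 1*21) = 18655*(23 - 21)/99 = (18655/99)*2 = 37310/99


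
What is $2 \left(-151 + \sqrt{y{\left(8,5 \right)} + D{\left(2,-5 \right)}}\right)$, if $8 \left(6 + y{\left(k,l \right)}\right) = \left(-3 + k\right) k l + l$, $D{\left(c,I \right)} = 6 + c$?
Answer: $-302 + \frac{\sqrt{442}}{2} \approx -291.49$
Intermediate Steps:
$y{\left(k,l \right)} = -6 + \frac{l}{8} + \frac{k l \left(-3 + k\right)}{8}$ ($y{\left(k,l \right)} = -6 + \frac{\left(-3 + k\right) k l + l}{8} = -6 + \frac{k \left(-3 + k\right) l + l}{8} = -6 + \frac{k l \left(-3 + k\right) + l}{8} = -6 + \frac{l + k l \left(-3 + k\right)}{8} = -6 + \left(\frac{l}{8} + \frac{k l \left(-3 + k\right)}{8}\right) = -6 + \frac{l}{8} + \frac{k l \left(-3 + k\right)}{8}$)
$2 \left(-151 + \sqrt{y{\left(8,5 \right)} + D{\left(2,-5 \right)}}\right) = 2 \left(-151 + \sqrt{\left(-6 + \frac{1}{8} \cdot 5 - 3 \cdot 5 + \frac{1}{8} \cdot 5 \cdot 8^{2}\right) + \left(6 + 2\right)}\right) = 2 \left(-151 + \sqrt{\left(-6 + \frac{5}{8} - 15 + \frac{1}{8} \cdot 5 \cdot 64\right) + 8}\right) = 2 \left(-151 + \sqrt{\left(-6 + \frac{5}{8} - 15 + 40\right) + 8}\right) = 2 \left(-151 + \sqrt{\frac{157}{8} + 8}\right) = 2 \left(-151 + \sqrt{\frac{221}{8}}\right) = 2 \left(-151 + \frac{\sqrt{442}}{4}\right) = -302 + \frac{\sqrt{442}}{2}$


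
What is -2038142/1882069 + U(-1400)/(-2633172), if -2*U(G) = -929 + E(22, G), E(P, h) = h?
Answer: -10737940231549/9911622785736 ≈ -1.0834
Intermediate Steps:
U(G) = 929/2 - G/2 (U(G) = -(-929 + G)/2 = 929/2 - G/2)
-2038142/1882069 + U(-1400)/(-2633172) = -2038142/1882069 + (929/2 - ½*(-1400))/(-2633172) = -2038142*1/1882069 + (929/2 + 700)*(-1/2633172) = -2038142/1882069 + (2329/2)*(-1/2633172) = -2038142/1882069 - 2329/5266344 = -10737940231549/9911622785736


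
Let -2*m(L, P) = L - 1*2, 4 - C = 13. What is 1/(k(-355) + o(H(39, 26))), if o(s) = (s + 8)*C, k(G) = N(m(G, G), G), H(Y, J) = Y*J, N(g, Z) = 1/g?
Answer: -357/3283684 ≈ -0.00010872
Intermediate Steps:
C = -9 (C = 4 - 1*13 = 4 - 13 = -9)
m(L, P) = 1 - L/2 (m(L, P) = -(L - 1*2)/2 = -(L - 2)/2 = -(-2 + L)/2 = 1 - L/2)
H(Y, J) = J*Y
k(G) = 1/(1 - G/2)
o(s) = -72 - 9*s (o(s) = (s + 8)*(-9) = (8 + s)*(-9) = -72 - 9*s)
1/(k(-355) + o(H(39, 26))) = 1/(-2/(-2 - 355) + (-72 - 234*39)) = 1/(-2/(-357) + (-72 - 9*1014)) = 1/(-2*(-1/357) + (-72 - 9126)) = 1/(2/357 - 9198) = 1/(-3283684/357) = -357/3283684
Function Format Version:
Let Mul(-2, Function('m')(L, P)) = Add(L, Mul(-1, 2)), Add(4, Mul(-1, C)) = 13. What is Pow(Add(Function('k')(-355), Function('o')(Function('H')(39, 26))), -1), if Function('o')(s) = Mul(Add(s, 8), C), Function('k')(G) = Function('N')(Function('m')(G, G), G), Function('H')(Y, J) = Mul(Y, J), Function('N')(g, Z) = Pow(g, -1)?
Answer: Rational(-357, 3283684) ≈ -0.00010872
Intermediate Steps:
C = -9 (C = Add(4, Mul(-1, 13)) = Add(4, -13) = -9)
Function('m')(L, P) = Add(1, Mul(Rational(-1, 2), L)) (Function('m')(L, P) = Mul(Rational(-1, 2), Add(L, Mul(-1, 2))) = Mul(Rational(-1, 2), Add(L, -2)) = Mul(Rational(-1, 2), Add(-2, L)) = Add(1, Mul(Rational(-1, 2), L)))
Function('H')(Y, J) = Mul(J, Y)
Function('k')(G) = Pow(Add(1, Mul(Rational(-1, 2), G)), -1)
Function('o')(s) = Add(-72, Mul(-9, s)) (Function('o')(s) = Mul(Add(s, 8), -9) = Mul(Add(8, s), -9) = Add(-72, Mul(-9, s)))
Pow(Add(Function('k')(-355), Function('o')(Function('H')(39, 26))), -1) = Pow(Add(Mul(-2, Pow(Add(-2, -355), -1)), Add(-72, Mul(-9, Mul(26, 39)))), -1) = Pow(Add(Mul(-2, Pow(-357, -1)), Add(-72, Mul(-9, 1014))), -1) = Pow(Add(Mul(-2, Rational(-1, 357)), Add(-72, -9126)), -1) = Pow(Add(Rational(2, 357), -9198), -1) = Pow(Rational(-3283684, 357), -1) = Rational(-357, 3283684)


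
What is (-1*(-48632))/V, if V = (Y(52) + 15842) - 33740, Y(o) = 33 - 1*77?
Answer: -24316/8971 ≈ -2.7105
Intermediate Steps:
Y(o) = -44 (Y(o) = 33 - 77 = -44)
V = -17942 (V = (-44 + 15842) - 33740 = 15798 - 33740 = -17942)
(-1*(-48632))/V = -1*(-48632)/(-17942) = 48632*(-1/17942) = -24316/8971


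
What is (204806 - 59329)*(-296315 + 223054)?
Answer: -10657790497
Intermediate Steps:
(204806 - 59329)*(-296315 + 223054) = 145477*(-73261) = -10657790497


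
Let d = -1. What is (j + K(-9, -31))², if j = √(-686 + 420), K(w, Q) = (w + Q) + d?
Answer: (41 - I*√266)² ≈ 1415.0 - 1337.4*I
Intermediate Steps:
K(w, Q) = -1 + Q + w (K(w, Q) = (w + Q) - 1 = (Q + w) - 1 = -1 + Q + w)
j = I*√266 (j = √(-266) = I*√266 ≈ 16.31*I)
(j + K(-9, -31))² = (I*√266 + (-1 - 31 - 9))² = (I*√266 - 41)² = (-41 + I*√266)²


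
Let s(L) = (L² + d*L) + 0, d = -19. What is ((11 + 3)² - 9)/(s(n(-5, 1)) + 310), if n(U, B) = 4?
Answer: 187/250 ≈ 0.74800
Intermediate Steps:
s(L) = L² - 19*L (s(L) = (L² - 19*L) + 0 = L² - 19*L)
((11 + 3)² - 9)/(s(n(-5, 1)) + 310) = ((11 + 3)² - 9)/(4*(-19 + 4) + 310) = (14² - 9)/(4*(-15) + 310) = (196 - 9)/(-60 + 310) = 187/250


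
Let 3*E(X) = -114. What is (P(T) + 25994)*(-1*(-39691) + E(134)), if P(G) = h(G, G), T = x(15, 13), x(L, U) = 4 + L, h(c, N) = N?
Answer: 1031493489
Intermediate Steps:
E(X) = -38 (E(X) = (⅓)*(-114) = -38)
T = 19 (T = 4 + 15 = 19)
P(G) = G
(P(T) + 25994)*(-1*(-39691) + E(134)) = (19 + 25994)*(-1*(-39691) - 38) = 26013*(39691 - 38) = 26013*39653 = 1031493489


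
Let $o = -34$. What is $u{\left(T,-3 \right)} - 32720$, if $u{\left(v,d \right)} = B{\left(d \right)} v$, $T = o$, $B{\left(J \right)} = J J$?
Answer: $-33026$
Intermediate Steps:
$B{\left(J \right)} = J^{2}$
$T = -34$
$u{\left(v,d \right)} = v d^{2}$ ($u{\left(v,d \right)} = d^{2} v = v d^{2}$)
$u{\left(T,-3 \right)} - 32720 = - 34 \left(-3\right)^{2} - 32720 = \left(-34\right) 9 - 32720 = -306 - 32720 = -33026$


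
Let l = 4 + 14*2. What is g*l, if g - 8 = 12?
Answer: 640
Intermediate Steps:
g = 20 (g = 8 + 12 = 20)
l = 32 (l = 4 + 28 = 32)
g*l = 20*32 = 640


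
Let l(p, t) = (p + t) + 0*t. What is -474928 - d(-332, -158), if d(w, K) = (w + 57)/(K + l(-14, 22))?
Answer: -2849579/6 ≈ -4.7493e+5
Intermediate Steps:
l(p, t) = p + t (l(p, t) = (p + t) + 0 = p + t)
d(w, K) = (57 + w)/(8 + K) (d(w, K) = (w + 57)/(K + (-14 + 22)) = (57 + w)/(K + 8) = (57 + w)/(8 + K))
-474928 - d(-332, -158) = -474928 - (57 - 332)/(8 - 158) = -474928 - (-275)/(-150) = -474928 - (-1)*(-275)/150 = -474928 - 1*11/6 = -474928 - 11/6 = -2849579/6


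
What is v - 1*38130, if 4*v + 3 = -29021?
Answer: -45386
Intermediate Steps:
v = -7256 (v = -3/4 + (1/4)*(-29021) = -3/4 - 29021/4 = -7256)
v - 1*38130 = -7256 - 1*38130 = -7256 - 38130 = -45386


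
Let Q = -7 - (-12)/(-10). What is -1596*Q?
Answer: 65436/5 ≈ 13087.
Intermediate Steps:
Q = -41/5 (Q = -7 - (-12)*(-1)/10 = -7 - 1*6/5 = -7 - 6/5 = -41/5 ≈ -8.2000)
-1596*Q = -1596*(-41/5) = 65436/5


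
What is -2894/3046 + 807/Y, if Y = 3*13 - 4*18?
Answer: -425604/16753 ≈ -25.405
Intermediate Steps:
Y = -33 (Y = 39 - 72 = -33)
-2894/3046 + 807/Y = -2894/3046 + 807/(-33) = -2894*1/3046 + 807*(-1/33) = -1447/1523 - 269/11 = -425604/16753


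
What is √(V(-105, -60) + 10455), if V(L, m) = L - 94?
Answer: 4*√641 ≈ 101.27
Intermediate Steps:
V(L, m) = -94 + L
√(V(-105, -60) + 10455) = √((-94 - 105) + 10455) = √(-199 + 10455) = √10256 = 4*√641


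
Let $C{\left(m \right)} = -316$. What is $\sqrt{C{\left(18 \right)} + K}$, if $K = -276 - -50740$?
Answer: $6 \sqrt{1393} \approx 223.94$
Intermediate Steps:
$K = 50464$ ($K = -276 + 50740 = 50464$)
$\sqrt{C{\left(18 \right)} + K} = \sqrt{-316 + 50464} = \sqrt{50148} = 6 \sqrt{1393}$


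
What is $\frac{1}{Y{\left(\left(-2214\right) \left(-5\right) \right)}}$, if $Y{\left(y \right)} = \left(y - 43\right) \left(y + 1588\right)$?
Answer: $\frac{1}{139579766} \approx 7.1644 \cdot 10^{-9}$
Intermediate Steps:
$Y{\left(y \right)} = \left(-43 + y\right) \left(1588 + y\right)$
$\frac{1}{Y{\left(\left(-2214\right) \left(-5\right) \right)}} = \frac{1}{-68284 + \left(\left(-2214\right) \left(-5\right)\right)^{2} + 1545 \left(\left(-2214\right) \left(-5\right)\right)} = \frac{1}{-68284 + 11070^{2} + 1545 \cdot 11070} = \frac{1}{-68284 + 122544900 + 17103150} = \frac{1}{139579766}$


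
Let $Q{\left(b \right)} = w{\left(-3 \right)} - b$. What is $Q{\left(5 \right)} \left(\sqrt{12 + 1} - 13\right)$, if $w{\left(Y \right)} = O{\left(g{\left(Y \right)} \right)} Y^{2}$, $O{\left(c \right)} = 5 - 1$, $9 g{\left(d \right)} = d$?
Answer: $-403 + 31 \sqrt{13} \approx -291.23$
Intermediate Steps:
$g{\left(d \right)} = \frac{d}{9}$
$O{\left(c \right)} = 4$ ($O{\left(c \right)} = 5 - 1 = 4$)
$w{\left(Y \right)} = 4 Y^{2}$
$Q{\left(b \right)} = 36 - b$ ($Q{\left(b \right)} = 4 \left(-3\right)^{2} - b = 4 \cdot 9 - b = 36 - b$)
$Q{\left(5 \right)} \left(\sqrt{12 + 1} - 13\right) = \left(36 - 5\right) \left(\sqrt{12 + 1} - 13\right) = \left(36 - 5\right) \left(\sqrt{13} - 13\right) = 31 \left(-13 + \sqrt{13}\right) = -403 + 31 \sqrt{13}$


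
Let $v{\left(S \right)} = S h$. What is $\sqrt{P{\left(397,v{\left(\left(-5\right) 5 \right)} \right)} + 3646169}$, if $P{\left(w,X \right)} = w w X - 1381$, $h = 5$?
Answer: $11 i \sqrt{132697} \approx 4007.0 i$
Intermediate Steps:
$v{\left(S \right)} = 5 S$ ($v{\left(S \right)} = S 5 = 5 S$)
$P{\left(w,X \right)} = -1381 + X w^{2}$ ($P{\left(w,X \right)} = w^{2} X - 1381 = X w^{2} - 1381 = -1381 + X w^{2}$)
$\sqrt{P{\left(397,v{\left(\left(-5\right) 5 \right)} \right)} + 3646169} = \sqrt{\left(-1381 + 5 \left(\left(-5\right) 5\right) 397^{2}\right) + 3646169} = \sqrt{\left(-1381 + 5 \left(-25\right) 157609\right) + 3646169} = \sqrt{\left(-1381 - 19701125\right) + 3646169} = \sqrt{-19702506 + 3646169} = \sqrt{-16056337} = 11 i \sqrt{132697}$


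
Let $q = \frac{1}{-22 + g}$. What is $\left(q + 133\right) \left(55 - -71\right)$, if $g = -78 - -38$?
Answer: $\frac{519435}{31} \approx 16756.0$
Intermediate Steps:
$g = -40$ ($g = -78 + 38 = -40$)
$q = - \frac{1}{62}$ ($q = \frac{1}{-22 - 40} = \frac{1}{-62} = - \frac{1}{62} \approx -0.016129$)
$\left(q + 133\right) \left(55 - -71\right) = \left(- \frac{1}{62} + 133\right) \left(55 - -71\right) = \frac{8245 \left(55 + 71\right)}{62} = \frac{8245}{62} \cdot 126 = \frac{519435}{31}$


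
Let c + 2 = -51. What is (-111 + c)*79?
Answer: -12956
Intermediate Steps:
c = -53 (c = -2 - 51 = -53)
(-111 + c)*79 = (-111 - 53)*79 = -164*79 = -12956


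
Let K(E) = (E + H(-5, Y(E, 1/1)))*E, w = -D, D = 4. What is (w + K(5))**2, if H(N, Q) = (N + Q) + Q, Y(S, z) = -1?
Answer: 196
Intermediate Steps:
H(N, Q) = N + 2*Q
w = -4 (w = -1*4 = -4)
K(E) = E*(-7 + E) (K(E) = (E + (-5 + 2*(-1)))*E = (E + (-5 - 2))*E = (E - 7)*E = (-7 + E)*E = E*(-7 + E))
(w + K(5))**2 = (-4 + 5*(-7 + 5))**2 = (-4 + 5*(-2))**2 = (-4 - 10)**2 = (-14)**2 = 196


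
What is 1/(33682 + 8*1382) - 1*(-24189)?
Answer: 1082167483/44738 ≈ 24189.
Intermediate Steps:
1/(33682 + 8*1382) - 1*(-24189) = 1/(33682 + 11056) + 24189 = 1/44738 + 24189 = 1082167483/44738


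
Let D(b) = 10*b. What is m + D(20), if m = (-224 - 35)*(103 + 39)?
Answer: -36578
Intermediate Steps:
m = -36778 (m = -259*142 = -36778)
m + D(20) = -36778 + 10*20 = -36778 + 200 = -36578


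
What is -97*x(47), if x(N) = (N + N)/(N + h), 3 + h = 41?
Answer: -9118/85 ≈ -107.27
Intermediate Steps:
h = 38 (h = -3 + 41 = 38)
x(N) = 2*N/(38 + N) (x(N) = (N + N)/(N + 38) = (2*N)/(38 + N) = 2*N/(38 + N))
-97*x(47) = -194*47/(38 + 47) = -194*47/85 = -97*94/85 = -9118/85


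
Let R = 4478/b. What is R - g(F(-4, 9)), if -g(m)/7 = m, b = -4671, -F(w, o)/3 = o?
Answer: -887297/4671 ≈ -189.96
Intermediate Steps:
F(w, o) = -3*o
g(m) = -7*m
R = -4478/4671 (R = 4478/(-4671) = 4478*(-1/4671) = -4478/4671 ≈ -0.95868)
R - g(F(-4, 9)) = -4478/4671 - (-7)*(-3*9) = -4478/4671 - (-7)*(-27) = -4478/4671 - 1*189 = -4478/4671 - 189 = -887297/4671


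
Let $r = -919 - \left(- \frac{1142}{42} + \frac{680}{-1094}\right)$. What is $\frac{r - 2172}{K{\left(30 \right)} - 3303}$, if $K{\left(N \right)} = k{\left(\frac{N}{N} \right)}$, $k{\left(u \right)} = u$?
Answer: $\frac{1353340}{1458849} \approx 0.92768$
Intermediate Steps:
$K{\left(N \right)} = 1$ ($K{\left(N \right)} = \frac{N}{N} = 1$)
$r = - \frac{10237076}{11487}$ ($r = -919 - \left(\left(-1142\right) \frac{1}{42} + 680 \left(- \frac{1}{1094}\right)\right) = -919 - \left(- \frac{571}{21} - \frac{340}{547}\right) = -919 - - \frac{319477}{11487} = -919 + \frac{319477}{11487} = - \frac{10237076}{11487} \approx -891.19$)
$\frac{r - 2172}{K{\left(30 \right)} - 3303} = \frac{- \frac{10237076}{11487} - 2172}{1 - 3303} = - \frac{35186840}{11487 \left(-3302\right)} = \left(- \frac{35186840}{11487}\right) \left(- \frac{1}{3302}\right) = \frac{1353340}{1458849}$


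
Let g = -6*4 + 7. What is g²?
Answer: 289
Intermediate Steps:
g = -17 (g = -24 + 7 = -17)
g² = (-17)² = 289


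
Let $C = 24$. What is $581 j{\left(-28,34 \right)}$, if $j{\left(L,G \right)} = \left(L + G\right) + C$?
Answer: $17430$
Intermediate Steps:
$j{\left(L,G \right)} = 24 + G + L$ ($j{\left(L,G \right)} = \left(L + G\right) + 24 = \left(G + L\right) + 24 = 24 + G + L$)
$581 j{\left(-28,34 \right)} = 581 \left(24 + 34 - 28\right) = 581 \cdot 30 = 17430$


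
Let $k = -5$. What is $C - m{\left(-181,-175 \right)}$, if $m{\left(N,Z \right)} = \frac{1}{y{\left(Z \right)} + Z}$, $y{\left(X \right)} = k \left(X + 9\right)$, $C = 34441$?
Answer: $\frac{22558854}{655} \approx 34441.0$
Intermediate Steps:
$y{\left(X \right)} = -45 - 5 X$ ($y{\left(X \right)} = - 5 \left(X + 9\right) = - 5 \left(9 + X\right) = -45 - 5 X$)
$m{\left(N,Z \right)} = \frac{1}{-45 - 4 Z}$ ($m{\left(N,Z \right)} = \frac{1}{\left(-45 - 5 Z\right) + Z} = \frac{1}{-45 - 4 Z}$)
$C - m{\left(-181,-175 \right)} = 34441 - \frac{1}{-45 - -700} = 34441 - \frac{1}{-45 + 700} = 34441 - \frac{1}{655} = \frac{22558854}{655}$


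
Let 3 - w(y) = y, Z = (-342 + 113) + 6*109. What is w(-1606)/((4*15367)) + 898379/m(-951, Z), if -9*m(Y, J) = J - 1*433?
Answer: 124248514055/122936 ≈ 1.0107e+6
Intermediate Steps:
Z = 425 (Z = -229 + 654 = 425)
w(y) = 3 - y
m(Y, J) = 433/9 - J/9 (m(Y, J) = -(J - 1*433)/9 = -(J - 433)/9 = -(-433 + J)/9 = 433/9 - J/9)
w(-1606)/((4*15367)) + 898379/m(-951, Z) = (3 - 1*(-1606))/((4*15367)) + 898379/(433/9 - 1/9*425) = (3 + 1606)/61468 + 898379/(433/9 - 425/9) = 1609*(1/61468) + 898379/(8/9) = 1609/61468 + 898379*(9/8) = 1609/61468 + 8085411/8 = 124248514055/122936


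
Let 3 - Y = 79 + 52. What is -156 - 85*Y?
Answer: 10724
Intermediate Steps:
Y = -128 (Y = 3 - (79 + 52) = 3 - 1*131 = 3 - 131 = -128)
-156 - 85*Y = -156 - 85*(-128) = -156 + 10880 = 10724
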